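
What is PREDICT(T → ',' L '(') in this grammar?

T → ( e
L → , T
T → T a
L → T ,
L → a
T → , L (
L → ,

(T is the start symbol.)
PREDICT(T → ',' L '(') = (FIRST(RHS) \ {ε}) ∪ (FOLLOW(T) if ε ∈ FIRST(RHS), i.e. RHS ⇒* ε)
FIRST(',' L '(') = { ',' }
ε ∉ FIRST(',' L '('), so FOLLOW(T) is not added.
PREDICT(T → ',' L '(') = { ',' }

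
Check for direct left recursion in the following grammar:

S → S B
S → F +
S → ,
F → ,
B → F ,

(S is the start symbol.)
S → S B: LEFT RECURSIVE (starts with S)
S → F +: starts with F
S → ,: starts with ','
F → ,: starts with ','
B → F ,: starts with F

The grammar has direct left recursion on: S.

Answer: Yes, S is left-recursive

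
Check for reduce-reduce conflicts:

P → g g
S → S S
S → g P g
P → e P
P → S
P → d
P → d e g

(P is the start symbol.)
No reduce-reduce conflicts

A reduce-reduce conflict occurs when an LR(0) state has two complete items [A → α .] and [B → β .] — both call for a reduction, and with no lookahead the parser cannot choose between them.

Augment with P' → P and build the canonical LR(0) collection (I0 = CLOSURE({[P' → . P]}), then GOTO on every symbol after a dot until no new states appear). It has 14 states:
  I0: { [P → . S], [P → . d e g], [P → . d], [P → . e P], [P → . g g], [P' → . P], [S → . S S], [S → . g P g] }  — shift
  I1: { [P' → P .] }  — accept
  I2: { [P → S .], [S → . S S], [S → . g P g], [S → S . S] }  — shift, reduce
  I3: { [P → d . e g], [P → d .] }  — shift, reduce
  I4: { [P → . S], [P → . d e g], [P → . d], [P → . e P], [P → . g g], [P → e . P], [S → . S S], [S → . g P g] }  — shift
  I5: { [P → . S], [P → . d e g], [P → . d], [P → . e P], [P → . g g], [P → g . g], [S → . S S], [S → . g P g], [S → g . P g] }  — shift
  I6: { [S → g P . g] }  — shift
  I7: { [P → . S], [P → . d e g], [P → . d], [P → . e P], [P → . g g], [P → g . g], [P → g g .], [S → . S S], [S → . g P g], [S → g . P g] }  — shift, reduce
  I8: { [S → g P g .] }  — reduce
  I9: { [P → e P .] }  — reduce
  I10: { [P → d e . g] }  — shift
  I11: { [P → d e g .] }  — reduce
  I12: { [S → . S S], [S → . g P g], [S → S . S], [S → S S .] }  — shift, reduce
  I13: { [P → . S], [P → . d e g], [P → . d], [P → . e P], [P → . g g], [S → . S S], [S → . g P g], [S → g . P g] }  — shift

No state contains more than one complete item.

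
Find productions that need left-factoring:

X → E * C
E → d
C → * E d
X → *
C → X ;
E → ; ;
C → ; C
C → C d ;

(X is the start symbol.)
Left-factoring is needed when two productions for the same non-terminal
share a common prefix on the right-hand side.

Productions for X:
  X → E * C
  X → *
Productions for E:
  E → d
  E → ; ;
Productions for C:
  C → * E d
  C → X ;
  C → ; C
  C → C d ;

No common prefixes found.

Answer: No, left-factoring is not needed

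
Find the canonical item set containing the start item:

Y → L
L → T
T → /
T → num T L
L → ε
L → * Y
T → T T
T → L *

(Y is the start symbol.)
First, augment the grammar with Y' → Y
I₀ = CLOSURE({ [Y' → . Y] }):
  [Y' → . Y] has the dot before Y: add [Y → . L]
  [Y → . L] has the dot before L: add [L → . T], [L → .], [L → . * Y]
  [L → . T] has the dot before T: add [T → . /], [T → . num T L], [T → . T T], [T → . L *]
No further items can be added.

I₀ = { [L → . * Y], [L → . T], [L → .], [T → . /], [T → . L *], [T → . T T], [T → . num T L], [Y → . L], [Y' → . Y] }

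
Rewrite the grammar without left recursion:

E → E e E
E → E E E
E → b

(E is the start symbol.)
E is directly left-recursive. The standard transformation for
  A → A α₁ | ... | A α_m | β₁ | ... | β_n
is
  A  → β₁ A' | ... | β_n A'
  A' → α₁ A' | ... | α_m A' | ε

E → b becomes E → b E'
E → E e E becomes E' → e E E'
E → E E E becomes E' → E E E'
Add E' → ε

Resulting grammar:
E → b E'
E' → e E E'
E' → E E E'
E' → ε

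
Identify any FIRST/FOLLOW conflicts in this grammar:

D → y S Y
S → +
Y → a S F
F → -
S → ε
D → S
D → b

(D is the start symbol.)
A FIRST/FOLLOW conflict occurs when a non-terminal N has a nullable alternative N → β (β ⇒* ε) and another alternative N → α with FIRST(α) ∩ FOLLOW(N) ≠ ∅: on such a lookahead the parser cannot decide between expanding α and letting N vanish via β.

Nullable non-terminals: D, S.
FIRST sets used below: FIRST(S) = { '+', ε }

D: nullable alternative(s) D → S; FOLLOW(D) = { $ }
  D → y S Y: FIRST \ {ε} = { 'y' } — disjoint from FOLLOW(D)
  D → S: FIRST \ {ε} = { '+' } — this is the only nullable alternative, skip
  D → b: FIRST \ {ε} = { 'b' } — disjoint from FOLLOW(D)

S: nullable alternative(s) S → ε; FOLLOW(S) = { $, '-', 'a' }
  S → +: FIRST \ {ε} = { '+' } — disjoint from FOLLOW(S)
  S → ε: FIRST \ {ε} = { } — this is the only nullable alternative, skip

F, Y have no nullable alternative, so no FIRST/FOLLOW check is needed there.

No FIRST/FOLLOW conflicts found.

Answer: No FIRST/FOLLOW conflicts.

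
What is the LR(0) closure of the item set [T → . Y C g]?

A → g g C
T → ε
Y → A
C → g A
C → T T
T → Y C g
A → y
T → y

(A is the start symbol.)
Start with: [T → . Y C g]
  [T → . Y C g] has the dot before Y: add [Y → . A]
  [Y → . A] has the dot before A: add [A → . g g C], [A → . y]
No further items can be added.

CLOSURE = { [A → . g g C], [A → . y], [T → . Y C g], [Y → . A] }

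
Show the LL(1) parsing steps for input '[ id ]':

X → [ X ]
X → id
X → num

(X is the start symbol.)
Stack is shown with the top on the left.

Stack    Input     Action
-------------------------
X $      [ id ] $  output X → [ X ]
[ X ] $  [ id ] $  match '['
X ] $    id ] $    output X → id
id ] $   id ] $    match 'id'
] $      ] $       match ']'
$        $         accept

The string is accepted.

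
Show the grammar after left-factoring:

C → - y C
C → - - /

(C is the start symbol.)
C → - C'
C' → y C
C' → - /

Left-factoring transforms A → αβ₁ | αβ₂ into A → αA' and A' → β₁ | β₂
(α is the longest common prefix among the alternatives). Repeat until
no nonterminal has two alternatives with a common prefix.

Round 1: C has alternatives sharing prefix '-'. Introduce C': C → - C'
  Add: C' → y C
  Add: C' → - /

No remaining common prefixes — done.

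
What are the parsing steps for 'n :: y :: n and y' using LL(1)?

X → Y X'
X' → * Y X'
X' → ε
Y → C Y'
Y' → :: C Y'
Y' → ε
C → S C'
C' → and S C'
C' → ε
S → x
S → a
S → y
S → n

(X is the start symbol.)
LL(1) parsing maintains a stack (initially the start symbol over $) and the input. At each step: if the stack top is a terminal, match it against the current input token; if it is a non-terminal N, replace it with the RHS of M[N, lookahead] (the unique production whose predict set contains the lookahead).

Stack is shown with the top on the left.

Stack             Input                Action
---------------------------------------------
X $               n :: y :: n and y $  output X → Y X'
Y X' $            n :: y :: n and y $  output Y → C Y'
C Y' X' $         n :: y :: n and y $  output C → S C'
S C' Y' X' $      n :: y :: n and y $  output S → n
n C' Y' X' $      n :: y :: n and y $  match 'n'
C' Y' X' $        :: y :: n and y $    output C' → ε
Y' X' $           :: y :: n and y $    output Y' → :: C Y'
:: C Y' X' $      :: y :: n and y $    match '::'
C Y' X' $         y :: n and y $       output C → S C'
S C' Y' X' $      y :: n and y $       output S → y
y C' Y' X' $      y :: n and y $       match 'y'
C' Y' X' $        :: n and y $         output C' → ε
Y' X' $           :: n and y $         output Y' → :: C Y'
:: C Y' X' $      :: n and y $         match '::'
C Y' X' $         n and y $            output C → S C'
S C' Y' X' $      n and y $            output S → n
n C' Y' X' $      n and y $            match 'n'
C' Y' X' $        and y $              output C' → and S C'
and S C' Y' X' $  and y $              match 'and'
S C' Y' X' $      y $                  output S → y
y C' Y' X' $      y $                  match 'y'
C' Y' X' $        $                    output C' → ε
Y' X' $           $                    output Y' → ε
X' $              $                    output X' → ε
$                 $                    accept

The string is accepted.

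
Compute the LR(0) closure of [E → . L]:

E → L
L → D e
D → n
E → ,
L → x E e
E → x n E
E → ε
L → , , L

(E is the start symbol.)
To compute CLOSURE, for each item [A → α.Bβ] where B is a non-terminal, add [B → .γ] for all productions B → γ; repeat for the newly added items until nothing changes.

Start with: [E → . L]
  [E → . L] has the dot before L: add [L → . D e], [L → . x E e], [L → . , , L]
  [L → . D e] has the dot before D: add [D → . n]
No further items can be added.

CLOSURE = { [D → . n], [E → . L], [L → . , , L], [L → . D e], [L → . x E e] }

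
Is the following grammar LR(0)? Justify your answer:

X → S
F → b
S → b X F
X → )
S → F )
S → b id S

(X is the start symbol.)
No. Shift-reduce conflict between [F → b .] and [F → . b]

A grammar is LR(0) if no state in the canonical LR(0) collection has:
  - both a shift item (dot before a terminal) and a complete item (shift-reduce conflict), or
  - two or more complete items (reduce-reduce conflict; the accept item [X' → X .] counts as a complete item here).

Augment with X' → X and build the canonical LR(0) collection (I0 = CLOSURE({[X' → . X]}), then GOTO on every symbol after a dot until no new states appear). It has 12 states:
  I0: { [F → . b], [S → . F )], [S → . b X F], [S → . b id S], [X → . )], [X → . S], [X' → . X] }  — shift
  I1: { [X → ) .] }  — reduce
  I2: { [S → F . )] }  — shift
  I3: { [X → S .] }  — reduce
  I4: { [X' → X .] }  — accept
  I5: { [F → . b], [F → b .], [S → . F )], [S → . b X F], [S → . b id S], [S → b . X F], [S → b . id S], [X → . )], [X → . S] }  — shift, reduce
  I6: { [F → . b], [S → b X . F] }  — shift
  I7: { [F → . b], [S → . F )], [S → . b X F], [S → . b id S], [S → b id . S] }  — shift
  I8: { [S → b id S .] }  — reduce
  I9: { [S → b X F .] }  — reduce
  I10: { [F → b .] }  — reduce
  I11: { [S → F ) .] }  — reduce

Conflict in state I5:
  Shift-reduce conflict between [F → b .] and [F → . b]
So the grammar is NOT LR(0).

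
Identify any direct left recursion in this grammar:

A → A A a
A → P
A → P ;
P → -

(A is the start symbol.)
Yes, A is left-recursive

Direct left recursion occurs when N → N α for some non-terminal N (the right-hand side begins with the left-hand side itself).

A → A A a: LEFT RECURSIVE (starts with A)
A → P: starts with P
A → P ;: starts with P
P → -: starts with '-'

The grammar has direct left recursion on: A.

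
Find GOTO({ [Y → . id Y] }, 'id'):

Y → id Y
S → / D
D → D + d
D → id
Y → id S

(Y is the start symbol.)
{ [Y → . id S], [Y → . id Y], [Y → id . Y] }

GOTO(I, 'id') = CLOSURE({ [A → αX.β] : [A → α.Xβ] ∈ I, X = 'id' })

Items with dot before 'id', with the dot advanced:
  [Y → . id Y] → [Y → id . Y]
Closure of the advanced items:
  [Y → id . Y] has the dot before Y: add [Y → . id Y], [Y → . id S]

GOTO = { [Y → . id S], [Y → . id Y], [Y → id . Y] }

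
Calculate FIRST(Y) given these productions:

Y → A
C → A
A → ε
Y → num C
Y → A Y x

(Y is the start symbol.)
FIRST sets of the other non-terminals involved (by the same procedure, iterated to a fixed point):
  FIRST(A) = { ε }

From Y → A:
  - A is a non-terminal: add FIRST(A) \ {ε} = { }
    A is nullable and nothing follows, so the whole right-hand side can vanish: ε ∈ FIRST(Y)
From Y → num C:
  - num is a terminal: add 'num' and stop
From Y → A Y x:
  - A is a non-terminal: add FIRST(A) \ {ε} = { }
    A is nullable, so continue to the next symbol
  - Y is the symbol being defined: contributes nothing new
    Y is nullable, so continue to the next symbol
  - x is a terminal: add 'x' and stop

Collecting: FIRST(Y) = { 'num', 'x', ε }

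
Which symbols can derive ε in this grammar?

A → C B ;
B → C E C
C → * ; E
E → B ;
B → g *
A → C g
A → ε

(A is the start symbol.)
ε-productions: A → ε
So A is immediately nullable.
No further non-terminal can be added: every production for the remaining non-terminals contains a terminal or a non-nullable non-terminal.
Nullable = { 'A' }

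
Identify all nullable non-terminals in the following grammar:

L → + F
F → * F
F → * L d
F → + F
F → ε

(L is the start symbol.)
{ 'F' }

ε-productions: F → ε
So F is immediately nullable.
No further non-terminal can be added: every production for the remaining non-terminals contains a terminal or a non-nullable non-terminal.
Nullable = { 'F' }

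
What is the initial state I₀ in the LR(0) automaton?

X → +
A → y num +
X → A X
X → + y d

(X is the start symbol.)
First, augment the grammar with X' → X
I₀ = CLOSURE({ [X' → . X] }):
  [X' → . X] has the dot before X: add [X → . +], [X → . A X], [X → . + y d]
  [X → . A X] has the dot before A: add [A → . y num +]
No further items can be added.

I₀ = { [A → . y num +], [X → . + y d], [X → . +], [X → . A X], [X' → . X] }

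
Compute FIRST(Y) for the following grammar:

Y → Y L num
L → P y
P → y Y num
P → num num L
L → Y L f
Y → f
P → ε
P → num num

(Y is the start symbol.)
To compute FIRST(Y), examine every production with Y on the left-hand side, reading each right-hand side left to right until a non-nullable symbol is reached.

From Y → Y L num:
  - Y is the symbol being defined: contributes nothing new
    Y is not nullable, so stop
From Y → f:
  - f is a terminal: add 'f' and stop

Collecting: FIRST(Y) = { 'f' }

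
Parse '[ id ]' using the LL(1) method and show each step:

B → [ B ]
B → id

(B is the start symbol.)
LL(1) parsing maintains a stack (initially the start symbol over $) and the input. At each step: if the stack top is a terminal, match it against the current input token; if it is a non-terminal N, replace it with the RHS of M[N, lookahead] (the unique production whose predict set contains the lookahead).

Stack is shown with the top on the left.

Stack    Input     Action
-------------------------
B $      [ id ] $  output B → [ B ]
[ B ] $  [ id ] $  match '['
B ] $    id ] $    output B → id
id ] $   id ] $    match 'id'
] $      ] $       match ']'
$        $         accept

The string is accepted.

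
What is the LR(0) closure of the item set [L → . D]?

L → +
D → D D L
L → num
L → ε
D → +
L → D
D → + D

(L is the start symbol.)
{ [D → . + D], [D → . +], [D → . D D L], [L → . D] }

To compute CLOSURE, for each item [A → α.Bβ] where B is a non-terminal, add [B → .γ] for all productions B → γ; repeat for the newly added items until nothing changes.

Start with: [L → . D]
  [L → . D] has the dot before D: add [D → . D D L], [D → . +], [D → . + D]
No further items can be added.

CLOSURE = { [D → . + D], [D → . +], [D → . D D L], [L → . D] }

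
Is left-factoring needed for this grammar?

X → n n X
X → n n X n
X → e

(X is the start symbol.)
Left-factoring is needed when two productions for the same non-terminal
share a common prefix on the right-hand side.

Productions for X:
  X → n n X
  X → n n X n
  X → e

Found common prefix 'n n X' in productions for X

Answer: Yes, X has productions with common prefix 'n n X'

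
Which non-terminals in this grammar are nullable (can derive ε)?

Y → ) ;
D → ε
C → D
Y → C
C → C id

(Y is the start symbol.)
{ 'C', 'D', 'Y' }

A non-terminal is nullable if it can derive ε (the empty string): either it has an ε-production, or it has a production whose right-hand side consists entirely of nullable non-terminals.

ε-productions: D → ε
So D is immediately nullable.
C → D: every symbol on the right is nullable, so C is nullable too.
Y → C: every symbol on the right is nullable, so Y is nullable too.
Every non-terminal is now nullable.
Nullable = { 'C', 'D', 'Y' }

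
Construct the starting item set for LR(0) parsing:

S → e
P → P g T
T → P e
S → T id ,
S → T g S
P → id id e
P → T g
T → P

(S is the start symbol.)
{ [P → . P g T], [P → . T g], [P → . id id e], [S → . T g S], [S → . T id ,], [S → . e], [S' → . S], [T → . P e], [T → . P] }

First, augment the grammar with S' → S
I₀ = CLOSURE({ [S' → . S] }):
  [S' → . S] has the dot before S: add [S → . e], [S → . T id ,], [S → . T g S]
  [S → . T id ,] has the dot before T: add [T → . P e], [T → . P]
  [T → . P e] has the dot before P: add [P → . P g T], [P → . id id e], [P → . T g]
No further items can be added.

I₀ = { [P → . P g T], [P → . T g], [P → . id id e], [S → . T g S], [S → . T id ,], [S → . e], [S' → . S], [T → . P e], [T → . P] }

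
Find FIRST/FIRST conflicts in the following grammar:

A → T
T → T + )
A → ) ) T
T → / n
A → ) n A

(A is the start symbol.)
Yes. A → ')' ')' T / A → ')' n A on { ')' }; T → T '+' ')' / T → '/' n on { '/' }

A FIRST/FIRST conflict occurs when two productions N → α and N → β for the same non-terminal have FIRST(α) ∩ FIRST(β) ≠ ∅ (with ε ∈ FIRST of a nullable right-hand side, so two nullable alternatives also conflict).

FIRST sets of the non-terminals at (or reachable through a nullable prefix from) the front of some alternative:
  FIRST(T) = { '/' }

Productions for A:
  A → T: FIRST = { '/' }
  A → ) ) T: FIRST = { ')' }
  A → ) n A: FIRST = { ')' }
Productions for T:
  T → T + ): FIRST = { '/' }
  T → / n: FIRST = { '/' }

Conflict for A: A → ) ) T and A → ) n A
  Overlap: { ')' }
Conflict for T: T → T + ) and T → / n
  Overlap: { '/' }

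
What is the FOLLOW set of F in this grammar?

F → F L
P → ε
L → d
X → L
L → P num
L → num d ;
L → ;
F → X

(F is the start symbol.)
F is the start symbol, so $ ∈ FOLLOW(F).
In F → F L: F is followed by L, add FIRST(L) \ {ε} = { ';', 'd', 'num' }

Taking the union: FOLLOW(F) = { $, ';', 'd', 'num' }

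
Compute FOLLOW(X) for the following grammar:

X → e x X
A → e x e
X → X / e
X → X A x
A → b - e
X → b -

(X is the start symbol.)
{ $, '/', 'b', 'e' }

To compute FOLLOW(X), find every occurrence of X on a right-hand side N → α X β: add FIRST(β) \ {ε}, and if β is empty or nullable also add FOLLOW(N). Iterate to a fixed point.

X is the start symbol, so $ ∈ FOLLOW(X).
In X → e x X: X is at the end; this adds FOLLOW(X) to itself — nothing new
In X → X / e: X is followed by '/' e, add FIRST('/' e) \ {ε} = { '/' }
In X → X A x: X is followed by A x, add FIRST(A x) \ {ε} = { 'b', 'e' }

Taking the union: FOLLOW(X) = { $, '/', 'b', 'e' }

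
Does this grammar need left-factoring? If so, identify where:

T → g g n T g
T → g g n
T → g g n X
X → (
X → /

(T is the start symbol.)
Left-factoring is needed when two productions for the same non-terminal
share a common prefix on the right-hand side.

Productions for T:
  T → g g n T g
  T → g g n
  T → g g n X
Productions for X:
  X → (
  X → /

Found common prefix 'g g n' in productions for T

Answer: Yes, T has productions with common prefix 'g g n'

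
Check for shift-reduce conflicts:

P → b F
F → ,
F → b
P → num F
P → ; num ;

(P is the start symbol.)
A shift-reduce conflict occurs when an LR(0) state has both:
  - a complete (reduce) item [A → α .] (dot at the end), and
  - a shift item [B → β . c γ] (dot before a terminal).

Augment with P' → P and build the canonical LR(0) collection (I0 = CLOSURE({[P' → . P]}), then GOTO on every symbol after a dot until no new states appear). It has 11 states:
  I0: { [P → . ; num ;], [P → . b F], [P → . num F], [P' → . P] }  — shift
  I1: { [P → ; . num ;] }  — shift
  I2: { [P' → P .] }  — accept
  I3: { [F → . ,], [F → . b], [P → b . F] }  — shift
  I4: { [F → . ,], [F → . b], [P → num . F] }  — shift
  I5: { [F → , .] }  — reduce
  I6: { [P → num F .] }  — reduce
  I7: { [F → b .] }  — reduce
  I8: { [P → b F .] }  — reduce
  I9: { [P → ; num . ;] }  — shift
  I10: { [P → ; num ; .] }  — reduce

No state contains both a complete item and a shift item.

Answer: No shift-reduce conflicts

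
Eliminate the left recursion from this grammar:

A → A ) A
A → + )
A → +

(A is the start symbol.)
A is directly left-recursive. The standard transformation for
  A → A α₁ | ... | A α_m | β₁ | ... | β_n
is
  A  → β₁ A' | ... | β_n A'
  A' → α₁ A' | ... | α_m A' | ε

A → + ) becomes A → + ) A'
A → + becomes A → + A'
A → A ) A becomes A' → ) A A'
Add A' → ε

Resulting grammar:
A → + ) A'
A → + A'
A' → ) A A'
A' → ε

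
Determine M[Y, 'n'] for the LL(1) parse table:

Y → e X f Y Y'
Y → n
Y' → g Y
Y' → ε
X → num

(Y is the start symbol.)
Y → n

To find M[Y, 'n'], we find productions for Y where 'n' is in the predict set (PREDICT(N → α) = (FIRST(α) \ {ε}) ∪ (FOLLOW(N) if α ⇒* ε)).

Y → e X f Y Y': PREDICT = { 'e' }
Y → n: PREDICT = { 'n' }
  'n' is in predict set, so this production goes in M[Y, 'n']

M[Y, 'n'] = Y → n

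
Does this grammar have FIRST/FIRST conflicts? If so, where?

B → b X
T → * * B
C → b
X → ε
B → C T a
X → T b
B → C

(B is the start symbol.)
Yes. B → b X / B → C T a on { 'b' }; B → b X / B → C on { 'b' }; B → C T a / B → C on { 'b' }

FIRST sets of the non-terminals at (or reachable through a nullable prefix from) the front of some alternative:
  FIRST(C) = { 'b' }
  FIRST(T) = { '*' }

Productions for B:
  B → b X: FIRST = { 'b' }
  B → C T a: FIRST = { 'b' }
  B → C: FIRST = { 'b' }
Productions for X:
  X → ε: FIRST = { ε }
  X → T b: FIRST = { '*' }
T, C have only one production, so no FIRST/FIRST conflict is possible there.

Conflict for B: B → b X and B → C T a
  Overlap: { 'b' }
Conflict for B: B → b X and B → C
  Overlap: { 'b' }
Conflict for B: B → C T a and B → C
  Overlap: { 'b' }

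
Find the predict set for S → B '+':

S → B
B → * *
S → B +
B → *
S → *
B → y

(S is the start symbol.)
{ '*', 'y' }

PREDICT(S → B '+') = (FIRST(RHS) \ {ε}) ∪ (FOLLOW(S) if ε ∈ FIRST(RHS), i.e. RHS ⇒* ε)
FIRST(B) = { '*', 'y' }
FIRST(B '+') = { '*', 'y' }
ε ∉ FIRST(B '+'), so FOLLOW(S) is not added.
PREDICT(S → B '+') = { '*', 'y' }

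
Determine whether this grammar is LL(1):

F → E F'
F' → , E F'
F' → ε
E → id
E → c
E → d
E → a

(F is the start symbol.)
Yes, the grammar is LL(1).

A grammar is LL(1) if for each non-terminal N with multiple productions, the predict sets of those productions are pairwise disjoint, where PREDICT(N → α) = (FIRST(α) \ {ε}) ∪ (FOLLOW(N) if α ⇒* ε).

Relevant sets:
  FOLLOW(F') = { $ }

For F':
  PREDICT(F' → ',' E F') = { ',' }
  PREDICT(F' → ε) = { $ }
For E:
  PREDICT(E → id) = { 'id' }
  PREDICT(E → c) = { 'c' }
  PREDICT(E → d) = { 'd' }
  PREDICT(E → a) = { 'a' }
F has a single production, so nothing to check there.

All predict sets are disjoint. The grammar IS LL(1).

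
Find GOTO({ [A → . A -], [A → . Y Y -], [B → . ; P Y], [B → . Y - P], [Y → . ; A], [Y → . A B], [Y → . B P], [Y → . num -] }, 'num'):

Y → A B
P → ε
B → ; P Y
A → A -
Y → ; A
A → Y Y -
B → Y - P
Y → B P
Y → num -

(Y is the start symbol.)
{ [Y → num . -] }

GOTO(I, 'num') = CLOSURE({ [A → αX.β] : [A → α.Xβ] ∈ I, X = 'num' })

Items with dot before 'num', with the dot advanced:
  [Y → . num -] → [Y → num . -]
Closure adds nothing (no advanced item has the dot before a non-terminal).

GOTO = { [Y → num . -] }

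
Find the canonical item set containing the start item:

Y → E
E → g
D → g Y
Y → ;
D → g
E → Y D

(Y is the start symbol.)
First, augment the grammar with Y' → Y
I₀ = CLOSURE({ [Y' → . Y] }):
  [Y' → . Y] has the dot before Y: add [Y → . E], [Y → . ;]
  [Y → . E] has the dot before E: add [E → . g], [E → . Y D]
No further items can be added.

I₀ = { [E → . Y D], [E → . g], [Y → . ;], [Y → . E], [Y' → . Y] }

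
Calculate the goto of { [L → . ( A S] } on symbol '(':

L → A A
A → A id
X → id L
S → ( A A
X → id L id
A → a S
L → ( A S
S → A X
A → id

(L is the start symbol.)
GOTO(I, '(') = CLOSURE({ [A → αX.β] : [A → α.Xβ] ∈ I, X = '(' })

Items with dot before '(', with the dot advanced:
  [L → . ( A S] → [L → ( . A S]
Closure of the advanced items:
  [L → ( . A S] has the dot before A: add [A → . A id], [A → . a S], [A → . id]

GOTO = { [A → . A id], [A → . a S], [A → . id], [L → ( . A S] }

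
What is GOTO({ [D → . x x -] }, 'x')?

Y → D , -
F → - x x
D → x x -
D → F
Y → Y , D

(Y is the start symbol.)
GOTO(I, 'x') = CLOSURE({ [A → αX.β] : [A → α.Xβ] ∈ I, X = 'x' })

Items with dot before 'x', with the dot advanced:
  [D → . x x -] → [D → x . x -]
Closure adds nothing (no advanced item has the dot before a non-terminal).

GOTO = { [D → x . x -] }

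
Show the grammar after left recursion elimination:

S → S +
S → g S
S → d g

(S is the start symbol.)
S → g S S'
S → d g S'
S' → + S'
S' → ε

S is directly left-recursive. The standard transformation for
  A → A α₁ | ... | A α_m | β₁ | ... | β_n
is
  A  → β₁ A' | ... | β_n A'
  A' → α₁ A' | ... | α_m A' | ε

S → g S becomes S → g S S'
S → d g becomes S → d g S'
S → S + becomes S' → + S'
Add S' → ε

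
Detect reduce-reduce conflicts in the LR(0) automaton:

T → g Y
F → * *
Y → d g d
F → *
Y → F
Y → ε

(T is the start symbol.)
No reduce-reduce conflicts

A reduce-reduce conflict occurs when an LR(0) state has two complete items [A → α .] and [B → β .] — both call for a reduction, and with no lookahead the parser cannot choose between them.

Augment with T' → T and build the canonical LR(0) collection (I0 = CLOSURE({[T' → . T]}), then GOTO on every symbol after a dot until no new states appear). It has 10 states:
  I0: { [T → . g Y], [T' → . T] }  — shift
  I1: { [T' → T .] }  — accept
  I2: { [F → . * *], [F → . *], [T → g . Y], [Y → . F], [Y → . d g d], [Y → .] }  — shift, reduce
  I3: { [F → * . *], [F → * .] }  — shift, reduce
  I4: { [Y → F .] }  — reduce
  I5: { [T → g Y .] }  — reduce
  I6: { [Y → d . g d] }  — shift
  I7: { [Y → d g . d] }  — shift
  I8: { [Y → d g d .] }  — reduce
  I9: { [F → * * .] }  — reduce

No state contains more than one complete item.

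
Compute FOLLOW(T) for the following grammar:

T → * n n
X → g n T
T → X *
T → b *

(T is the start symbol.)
T is the start symbol, so $ ∈ FOLLOW(T).
In X → g n T: T is at the end, add FOLLOW(X)

The FOLLOW sets referred to above (computed the same way, to a fixed point):
  FOLLOW(X) = { '*' }

Taking the union: FOLLOW(T) = { $, '*' }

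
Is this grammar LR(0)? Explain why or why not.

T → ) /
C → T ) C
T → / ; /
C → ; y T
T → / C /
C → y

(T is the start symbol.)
A grammar is LR(0) if no state in the canonical LR(0) collection has:
  - both a shift item (dot before a terminal) and a complete item (shift-reduce conflict), or
  - two or more complete items (reduce-reduce conflict; the accept item [T' → T .] counts as a complete item here).

Augment with T' → T and build the canonical LR(0) collection (I0 = CLOSURE({[T' → . T]}), then GOTO on every symbol after a dot until no new states appear). It has 16 states:
  I0: { [T → . ) /], [T → . / ; /], [T → . / C /], [T' → . T] }  — shift
  I1: { [T → ) . /] }  — shift
  I2: { [C → . ; y T], [C → . T ) C], [C → . y], [T → . ) /], [T → . / ; /], [T → . / C /], [T → / . ; /], [T → / . C /] }  — shift
  I3: { [T' → T .] }  — accept
  I4: { [C → ; . y T], [T → / ; . /] }  — shift
  I5: { [T → / C . /] }  — shift
  I6: { [C → T . ) C] }  — shift
  I7: { [C → y .] }  — reduce
  I8: { [C → . ; y T], [C → . T ) C], [C → . y], [C → T ) . C], [T → . ) /], [T → . / ; /], [T → . / C /] }  — shift
  I9: { [C → ; . y T] }  — shift
  I10: { [C → T ) C .] }  — reduce
  I11: { [C → ; y . T], [T → . ) /], [T → . / ; /], [T → . / C /] }  — shift
  I12: { [C → ; y T .] }  — reduce
  I13: { [T → / C / .] }  — reduce
  I14: { [T → / ; / .] }  — reduce
  I15: { [T → ) / .] }  — reduce

Every state is either a pure shift/goto state or contains exactly one complete item and nothing to shift — no conflicts. The grammar is LR(0).

Answer: Yes, the grammar is LR(0)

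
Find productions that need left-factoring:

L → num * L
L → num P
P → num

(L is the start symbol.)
Left-factoring is needed when two productions for the same non-terminal
share a common prefix on the right-hand side.

Productions for L:
  L → num * L
  L → num P

Found common prefix 'num' in productions for L

Answer: Yes, L has productions with common prefix 'num'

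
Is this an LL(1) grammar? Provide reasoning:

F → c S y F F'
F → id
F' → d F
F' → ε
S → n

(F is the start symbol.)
No. Predict set conflict for F': { 'd' }

A grammar is LL(1) if for each non-terminal N with multiple productions, the predict sets of those productions are pairwise disjoint, where PREDICT(N → α) = (FIRST(α) \ {ε}) ∪ (FOLLOW(N) if α ⇒* ε).

Relevant sets:
  FOLLOW(F') = { $, 'd' }

For F:
  PREDICT(F → c S y F F') = { 'c' }
  PREDICT(F → id) = { 'id' }
For F':
  PREDICT(F' → d F) = { 'd' }
  PREDICT(F' → ε) = { $, 'd' }
S has a single production, so nothing to check there.

Conflict found: Predict set conflict for F': { 'd' }
The grammar is NOT LL(1).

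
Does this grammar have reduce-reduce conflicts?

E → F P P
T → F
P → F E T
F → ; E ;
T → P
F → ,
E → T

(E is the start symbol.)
Augment with E' → E and build the canonical LR(0) collection (I0 = CLOSURE({[E' → . E]}), then GOTO on every symbol after a dot until no new states appear). It has 15 states:
  I0: { [E → . F P P], [E → . T], [E' → . E], [F → . ,], [F → . ; E ;], [P → . F E T], [T → . F], [T → . P] }  — shift
  I1: { [F → , .] }  — reduce
  I2: { [E → . F P P], [E → . T], [F → . ,], [F → . ; E ;], [F → ; . E ;], [P → . F E T], [T → . F], [T → . P] }  — shift
  I3: { [E' → E .] }  — accept
  I4: { [E → . F P P], [E → . T], [E → F . P P], [F → . ,], [F → . ; E ;], [P → . F E T], [P → F . E T], [T → . F], [T → . P], [T → F .] }  — shift, reduce
  I5: { [T → P .] }  — reduce
  I6: { [E → T .] }  — reduce
  I7: { [F → . ,], [F → . ; E ;], [P → . F E T], [P → F E . T], [T → . F], [T → . P] }  — shift
  I8: { [E → F P . P], [F → . ,], [F → . ; E ;], [P → . F E T], [T → P .] }  — shift, reduce
  I9: { [E → . F P P], [E → . T], [F → . ,], [F → . ; E ;], [P → . F E T], [P → F . E T], [T → . F], [T → . P] }  — shift
  I10: { [E → F P P .] }  — reduce
  I11: { [E → . F P P], [E → . T], [F → . ,], [F → . ; E ;], [P → . F E T], [P → F . E T], [T → . F], [T → . P], [T → F .] }  — shift, reduce
  I12: { [P → F E T .] }  — reduce
  I13: { [F → ; E . ;] }  — shift
  I14: { [F → ; E ; .] }  — reduce

No state contains more than one complete item.

Answer: No reduce-reduce conflicts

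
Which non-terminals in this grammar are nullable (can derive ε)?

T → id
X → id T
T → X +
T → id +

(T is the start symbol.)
There are no ε-productions, so no non-terminal can derive ε.
No non-terminals are nullable.

Answer: None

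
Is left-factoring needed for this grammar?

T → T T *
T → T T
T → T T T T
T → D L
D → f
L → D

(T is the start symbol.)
Yes, T has productions with common prefix 'T T'

Left-factoring is needed when two productions for the same non-terminal
share a common prefix on the right-hand side.

Productions for T:
  T → T T *
  T → T T
  T → T T T T
  T → D L

Found common prefix 'T T' in productions for T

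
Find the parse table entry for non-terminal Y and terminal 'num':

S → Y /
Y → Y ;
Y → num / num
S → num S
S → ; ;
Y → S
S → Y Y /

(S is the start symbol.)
To find M[Y, 'num'], we find productions for Y where 'num' is in the predict set (PREDICT(N → α) = (FIRST(α) \ {ε}) ∪ (FOLLOW(N) if α ⇒* ε)).

Relevant sets:
  FIRST(Y) = { ';', 'num' }
  FIRST(S) = { ';', 'num' }

Y → Y ;: PREDICT = { ';', 'num' }
  'num' is in predict set, so this production goes in M[Y, 'num']
Y → num / num: PREDICT = { 'num' }
  'num' is in predict set, so this production goes in M[Y, 'num']
Y → S: PREDICT = { ';', 'num' }
  'num' is in predict set, so this production goes in M[Y, 'num']

M[Y, 'num'] = Y → Y ;, Y → num / num, Y → S  (a multiply-defined cell — the grammar is not LL(1))

Answer: Y → Y ;, Y → num / num, Y → S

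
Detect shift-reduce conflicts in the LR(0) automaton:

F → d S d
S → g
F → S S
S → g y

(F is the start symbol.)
Yes — I4: [S → g .] vs [S → g . y]

Augment with F' → F and build the canonical LR(0) collection (I0 = CLOSURE({[F' → . F]}), then GOTO on every symbol after a dot until no new states appear). It has 9 states:
  I0: { [F → . S S], [F → . d S d], [F' → . F], [S → . g y], [S → . g] }  — shift
  I1: { [F' → F .] }  — accept
  I2: { [F → S . S], [S → . g y], [S → . g] }  — shift
  I3: { [F → d . S d], [S → . g y], [S → . g] }  — shift
  I4: { [S → g . y], [S → g .] }  — shift, reduce
  I5: { [S → g y .] }  — reduce
  I6: { [F → d S . d] }  — shift
  I7: { [F → d S d .] }  — reduce
  I8: { [F → S S .] }  — reduce

I4 contains reduce item [S → g .] and shift item [S → g . y] — shift-reduce conflict.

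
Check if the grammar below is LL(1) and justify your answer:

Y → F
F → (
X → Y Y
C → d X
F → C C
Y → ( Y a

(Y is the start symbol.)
No. Predict set conflict for Y: { '(' }

Relevant sets:
  FIRST(F) = { '(', 'd' }
  FIRST(C) = { 'd' }

For Y:
  PREDICT(Y → F) = { '(', 'd' }
  PREDICT(Y → '(' Y a) = { '(' }
For F:
  PREDICT(F → '(') = { '(' }
  PREDICT(F → C C) = { 'd' }
X, C have a single production, so nothing to check there.

Conflict found: Predict set conflict for Y: { '(' }
The grammar is NOT LL(1).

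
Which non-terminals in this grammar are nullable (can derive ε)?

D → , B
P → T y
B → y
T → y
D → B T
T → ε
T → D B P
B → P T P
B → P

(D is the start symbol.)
{ 'T' }

A non-terminal is nullable if it can derive ε (the empty string): either it has an ε-production, or it has a production whose right-hand side consists entirely of nullable non-terminals.

ε-productions: T → ε
So T is immediately nullable.
No further non-terminal can be added: every production for the remaining non-terminals contains a terminal or a non-nullable non-terminal.
Nullable = { 'T' }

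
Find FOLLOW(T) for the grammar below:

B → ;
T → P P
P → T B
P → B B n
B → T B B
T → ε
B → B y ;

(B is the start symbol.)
To compute FOLLOW(T), find every occurrence of T on a right-hand side N → α T β: add FIRST(β) \ {ε}, and if β is empty or nullable also add FOLLOW(N). Iterate to a fixed point.

In P → T B: T is followed by B, add FIRST(B) \ {ε} = { ';' }
In B → T B B: T is followed by B B, add FIRST(B B) \ {ε} = { ';' }

Taking the union: FOLLOW(T) = { ';' }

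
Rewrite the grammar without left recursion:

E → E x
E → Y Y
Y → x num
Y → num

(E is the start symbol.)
E → Y Y E'
E' → x E'
E' → ε
Y → x num
Y → num

E is directly left-recursive. The standard transformation for
  A → A α₁ | ... | A α_m | β₁ | ... | β_n
is
  A  → β₁ A' | ... | β_n A'
  A' → α₁ A' | ... | α_m A' | ε

E → Y Y becomes E → Y Y E'
E → E x becomes E' → x E'
Add E' → ε

Productions for other non-terminals are unchanged:
  Y → x num
  Y → num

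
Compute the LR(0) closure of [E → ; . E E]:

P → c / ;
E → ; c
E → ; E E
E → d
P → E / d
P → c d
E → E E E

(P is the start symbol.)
Start with: [E → ; . E E]
  [E → ; . E E] has the dot before E: add [E → . ; c], [E → . ; E E], [E → . d], [E → . E E E]
No further items can be added.

CLOSURE = { [E → . ; E E], [E → . ; c], [E → . E E E], [E → . d], [E → ; . E E] }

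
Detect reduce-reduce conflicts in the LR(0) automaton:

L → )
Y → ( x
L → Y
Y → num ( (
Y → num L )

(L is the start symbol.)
A reduce-reduce conflict occurs when an LR(0) state has two complete items [A → α .] and [B → β .] — both call for a reduction, and with no lookahead the parser cannot choose between them.

Augment with L' → L and build the canonical LR(0) collection (I0 = CLOSURE({[L' → . L]}), then GOTO on every symbol after a dot until no new states appear). It has 11 states:
  I0: { [L → . )], [L → . Y], [L' → . L], [Y → . ( x], [Y → . num ( (], [Y → . num L )] }  — shift
  I1: { [Y → ( . x] }  — shift
  I2: { [L → ) .] }  — reduce
  I3: { [L' → L .] }  — accept
  I4: { [L → Y .] }  — reduce
  I5: { [L → . )], [L → . Y], [Y → . ( x], [Y → . num ( (], [Y → . num L )], [Y → num . ( (], [Y → num . L )] }  — shift
  I6: { [Y → ( . x], [Y → num ( . (] }  — shift
  I7: { [Y → num L . )] }  — shift
  I8: { [Y → num L ) .] }  — reduce
  I9: { [Y → num ( ( .] }  — reduce
  I10: { [Y → ( x .] }  — reduce

No state contains more than one complete item.

Answer: No reduce-reduce conflicts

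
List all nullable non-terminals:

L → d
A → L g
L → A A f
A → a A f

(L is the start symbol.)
None

A non-terminal is nullable if it can derive ε (the empty string): either it has an ε-production, or it has a production whose right-hand side consists entirely of nullable non-terminals.

There are no ε-productions, so no non-terminal can derive ε.
No non-terminals are nullable.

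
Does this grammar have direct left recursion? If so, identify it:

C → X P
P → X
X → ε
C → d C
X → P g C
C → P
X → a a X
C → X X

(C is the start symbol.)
No direct left recursion

Direct left recursion occurs when N → N α for some non-terminal N (the right-hand side begins with the left-hand side itself).

C → X P: starts with X
P → X: starts with X
X → ε: starts with ε
C → d C: starts with d
X → P g C: starts with P
C → P: starts with P
X → a a X: starts with a
C → X X: starts with X

No direct left recursion found.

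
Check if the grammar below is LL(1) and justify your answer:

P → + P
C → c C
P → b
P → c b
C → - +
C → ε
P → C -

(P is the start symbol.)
Relevant sets:
  FIRST(C) = { '-', 'c', ε }
  FOLLOW(C) = { '-' }

For P:
  PREDICT(P → '+' P) = { '+' }
  PREDICT(P → b) = { 'b' }
  PREDICT(P → c b) = { 'c' }
  PREDICT(P → C '-') = { '-', 'c' }
For C:
  PREDICT(C → c C) = { 'c' }
  PREDICT(C → '-' '+') = { '-' }
  PREDICT(C → ε) = { '-' }

Conflict found: Predict set conflict for P: { 'c' }
The grammar is NOT LL(1).

Answer: No. Predict set conflict for P: { 'c' }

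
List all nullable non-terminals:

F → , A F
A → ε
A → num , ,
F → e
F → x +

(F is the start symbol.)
A non-terminal is nullable if it can derive ε (the empty string): either it has an ε-production, or it has a production whose right-hand side consists entirely of nullable non-terminals.

ε-productions: A → ε
So A is immediately nullable.
No further non-terminal can be added: every production for the remaining non-terminals contains a terminal or a non-nullable non-terminal.
Nullable = { 'A' }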